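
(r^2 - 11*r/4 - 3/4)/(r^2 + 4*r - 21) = (r + 1/4)/(r + 7)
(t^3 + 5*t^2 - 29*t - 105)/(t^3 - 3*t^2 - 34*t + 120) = (t^2 + 10*t + 21)/(t^2 + 2*t - 24)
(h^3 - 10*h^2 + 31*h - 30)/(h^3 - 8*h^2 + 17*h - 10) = (h - 3)/(h - 1)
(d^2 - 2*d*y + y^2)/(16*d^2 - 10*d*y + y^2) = (d^2 - 2*d*y + y^2)/(16*d^2 - 10*d*y + y^2)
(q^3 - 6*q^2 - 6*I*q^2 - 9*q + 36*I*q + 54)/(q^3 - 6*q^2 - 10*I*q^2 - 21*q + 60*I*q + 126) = (q - 3*I)/(q - 7*I)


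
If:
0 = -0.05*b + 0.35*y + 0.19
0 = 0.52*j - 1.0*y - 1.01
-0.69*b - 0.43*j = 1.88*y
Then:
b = 0.59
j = 1.06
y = -0.46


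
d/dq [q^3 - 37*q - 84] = 3*q^2 - 37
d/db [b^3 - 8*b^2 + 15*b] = 3*b^2 - 16*b + 15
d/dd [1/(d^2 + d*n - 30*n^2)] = (-2*d - n)/(d^2 + d*n - 30*n^2)^2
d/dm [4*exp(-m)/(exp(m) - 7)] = 4*(7 - 2*exp(m))*exp(-m)/(exp(2*m) - 14*exp(m) + 49)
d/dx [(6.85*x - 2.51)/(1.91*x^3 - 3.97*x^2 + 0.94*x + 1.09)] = (-26.167*x^3 + 41.5768*x^2 - 19.9294*x + 9.8259)/(3.6481*x^6 - 15.1654*x^5 + 19.3517*x^4 - 3.2998*x^3 - 7.771*x^2 + 2.0492*x + 1.1881)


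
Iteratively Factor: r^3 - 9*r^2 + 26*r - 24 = (r - 2)*(r^2 - 7*r + 12) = (r - 3)*(r - 2)*(r - 4)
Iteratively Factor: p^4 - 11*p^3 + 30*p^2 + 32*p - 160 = (p - 4)*(p^3 - 7*p^2 + 2*p + 40) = (p - 4)*(p + 2)*(p^2 - 9*p + 20) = (p - 5)*(p - 4)*(p + 2)*(p - 4)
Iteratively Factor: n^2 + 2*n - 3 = (n - 1)*(n + 3)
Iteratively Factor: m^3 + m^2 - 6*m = (m + 3)*(m^2 - 2*m) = m*(m + 3)*(m - 2)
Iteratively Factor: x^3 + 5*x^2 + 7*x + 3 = (x + 3)*(x^2 + 2*x + 1) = (x + 1)*(x + 3)*(x + 1)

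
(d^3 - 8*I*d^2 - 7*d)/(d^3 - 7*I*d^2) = (d - I)/d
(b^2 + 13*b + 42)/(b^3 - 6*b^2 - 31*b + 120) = (b^2 + 13*b + 42)/(b^3 - 6*b^2 - 31*b + 120)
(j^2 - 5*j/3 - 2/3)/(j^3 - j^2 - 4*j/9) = 3*(j - 2)/(j*(3*j - 4))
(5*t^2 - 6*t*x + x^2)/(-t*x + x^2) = (-5*t + x)/x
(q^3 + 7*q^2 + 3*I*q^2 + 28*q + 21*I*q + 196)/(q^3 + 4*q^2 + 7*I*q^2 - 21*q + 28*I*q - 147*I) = (q - 4*I)/(q - 3)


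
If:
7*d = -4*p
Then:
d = -4*p/7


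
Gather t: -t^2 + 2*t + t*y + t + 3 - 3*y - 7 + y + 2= -t^2 + t*(y + 3) - 2*y - 2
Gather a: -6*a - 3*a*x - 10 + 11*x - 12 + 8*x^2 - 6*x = a*(-3*x - 6) + 8*x^2 + 5*x - 22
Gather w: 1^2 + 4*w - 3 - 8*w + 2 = -4*w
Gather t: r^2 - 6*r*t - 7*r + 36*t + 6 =r^2 - 7*r + t*(36 - 6*r) + 6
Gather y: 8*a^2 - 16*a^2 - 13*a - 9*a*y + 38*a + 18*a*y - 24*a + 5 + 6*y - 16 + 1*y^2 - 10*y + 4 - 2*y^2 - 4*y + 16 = -8*a^2 + a - y^2 + y*(9*a - 8) + 9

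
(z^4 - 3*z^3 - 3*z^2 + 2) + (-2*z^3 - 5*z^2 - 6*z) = z^4 - 5*z^3 - 8*z^2 - 6*z + 2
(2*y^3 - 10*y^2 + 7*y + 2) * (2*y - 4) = 4*y^4 - 28*y^3 + 54*y^2 - 24*y - 8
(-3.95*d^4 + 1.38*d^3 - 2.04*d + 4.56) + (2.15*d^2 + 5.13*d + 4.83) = -3.95*d^4 + 1.38*d^3 + 2.15*d^2 + 3.09*d + 9.39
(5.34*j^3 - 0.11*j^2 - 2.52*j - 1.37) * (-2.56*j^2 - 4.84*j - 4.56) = -13.6704*j^5 - 25.564*j^4 - 17.3668*j^3 + 16.2056*j^2 + 18.122*j + 6.2472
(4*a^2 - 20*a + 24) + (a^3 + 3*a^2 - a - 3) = a^3 + 7*a^2 - 21*a + 21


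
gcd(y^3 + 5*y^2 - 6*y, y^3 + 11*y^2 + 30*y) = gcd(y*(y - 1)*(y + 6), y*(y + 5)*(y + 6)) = y^2 + 6*y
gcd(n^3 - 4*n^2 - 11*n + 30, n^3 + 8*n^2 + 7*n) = 1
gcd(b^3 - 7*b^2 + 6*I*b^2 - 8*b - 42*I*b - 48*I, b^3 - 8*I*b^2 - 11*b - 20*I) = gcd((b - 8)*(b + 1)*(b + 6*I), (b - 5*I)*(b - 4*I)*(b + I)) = 1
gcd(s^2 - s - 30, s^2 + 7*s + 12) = 1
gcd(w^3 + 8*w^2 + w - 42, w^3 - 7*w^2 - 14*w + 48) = w^2 + w - 6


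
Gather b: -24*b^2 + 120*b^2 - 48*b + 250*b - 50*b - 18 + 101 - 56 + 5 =96*b^2 + 152*b + 32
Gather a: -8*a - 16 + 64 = 48 - 8*a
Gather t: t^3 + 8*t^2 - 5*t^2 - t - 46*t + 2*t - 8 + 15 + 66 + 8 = t^3 + 3*t^2 - 45*t + 81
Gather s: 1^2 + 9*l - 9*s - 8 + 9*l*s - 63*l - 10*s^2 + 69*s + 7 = -54*l - 10*s^2 + s*(9*l + 60)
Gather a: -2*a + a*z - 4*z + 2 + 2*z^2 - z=a*(z - 2) + 2*z^2 - 5*z + 2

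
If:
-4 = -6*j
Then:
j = 2/3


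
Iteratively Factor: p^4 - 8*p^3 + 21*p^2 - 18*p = (p - 2)*(p^3 - 6*p^2 + 9*p) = (p - 3)*(p - 2)*(p^2 - 3*p) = (p - 3)^2*(p - 2)*(p)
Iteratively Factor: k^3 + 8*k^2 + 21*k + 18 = (k + 3)*(k^2 + 5*k + 6) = (k + 2)*(k + 3)*(k + 3)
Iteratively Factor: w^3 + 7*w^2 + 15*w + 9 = (w + 3)*(w^2 + 4*w + 3) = (w + 1)*(w + 3)*(w + 3)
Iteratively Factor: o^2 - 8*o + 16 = (o - 4)*(o - 4)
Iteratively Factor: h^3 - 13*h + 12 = (h + 4)*(h^2 - 4*h + 3) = (h - 1)*(h + 4)*(h - 3)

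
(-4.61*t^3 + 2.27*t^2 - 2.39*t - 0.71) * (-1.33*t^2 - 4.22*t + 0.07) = 6.1313*t^5 + 16.4351*t^4 - 6.7234*t^3 + 11.189*t^2 + 2.8289*t - 0.0497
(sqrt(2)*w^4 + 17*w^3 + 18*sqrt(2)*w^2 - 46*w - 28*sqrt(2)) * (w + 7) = sqrt(2)*w^5 + 7*sqrt(2)*w^4 + 17*w^4 + 18*sqrt(2)*w^3 + 119*w^3 - 46*w^2 + 126*sqrt(2)*w^2 - 322*w - 28*sqrt(2)*w - 196*sqrt(2)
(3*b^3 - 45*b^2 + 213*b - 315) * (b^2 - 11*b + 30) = 3*b^5 - 78*b^4 + 798*b^3 - 4008*b^2 + 9855*b - 9450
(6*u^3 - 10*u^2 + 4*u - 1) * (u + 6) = 6*u^4 + 26*u^3 - 56*u^2 + 23*u - 6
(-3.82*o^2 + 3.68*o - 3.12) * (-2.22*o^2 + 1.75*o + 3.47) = 8.4804*o^4 - 14.8546*o^3 + 0.111000000000002*o^2 + 7.3096*o - 10.8264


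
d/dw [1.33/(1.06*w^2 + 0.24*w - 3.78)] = (-2.8196*w - 0.3192)/(1.06*w^2 + 0.24*w - 3.78)^2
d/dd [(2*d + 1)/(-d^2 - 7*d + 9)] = (2*d^2 + 2*d + 25)/(d^4 + 14*d^3 + 31*d^2 - 126*d + 81)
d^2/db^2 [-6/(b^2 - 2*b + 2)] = 12*(b^2 - 2*b - 4*(b - 1)^2 + 2)/(b^2 - 2*b + 2)^3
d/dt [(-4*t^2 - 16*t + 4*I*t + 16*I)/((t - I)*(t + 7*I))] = 4*(4 - 7*I)/(t^2 + 14*I*t - 49)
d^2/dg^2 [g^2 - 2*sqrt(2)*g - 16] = 2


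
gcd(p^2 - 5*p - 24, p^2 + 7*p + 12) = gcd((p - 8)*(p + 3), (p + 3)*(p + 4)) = p + 3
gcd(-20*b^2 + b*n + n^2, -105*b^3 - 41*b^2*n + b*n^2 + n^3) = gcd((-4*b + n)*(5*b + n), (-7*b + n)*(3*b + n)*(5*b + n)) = 5*b + n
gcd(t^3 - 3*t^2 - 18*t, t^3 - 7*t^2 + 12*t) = t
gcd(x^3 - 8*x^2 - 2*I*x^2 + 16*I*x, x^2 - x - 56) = x - 8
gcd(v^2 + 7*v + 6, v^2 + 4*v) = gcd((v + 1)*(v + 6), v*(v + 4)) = 1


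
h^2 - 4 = (h - 2)*(h + 2)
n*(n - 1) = n^2 - n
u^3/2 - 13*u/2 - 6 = (u/2 + 1/2)*(u - 4)*(u + 3)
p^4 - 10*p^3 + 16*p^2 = p^2*(p - 8)*(p - 2)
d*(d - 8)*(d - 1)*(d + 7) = d^4 - 2*d^3 - 55*d^2 + 56*d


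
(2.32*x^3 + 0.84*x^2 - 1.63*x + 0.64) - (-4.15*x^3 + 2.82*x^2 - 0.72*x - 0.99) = 6.47*x^3 - 1.98*x^2 - 0.91*x + 1.63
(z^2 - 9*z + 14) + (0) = z^2 - 9*z + 14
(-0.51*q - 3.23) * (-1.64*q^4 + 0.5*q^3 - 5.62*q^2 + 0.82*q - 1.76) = 0.8364*q^5 + 5.0422*q^4 + 1.2512*q^3 + 17.7344*q^2 - 1.751*q + 5.6848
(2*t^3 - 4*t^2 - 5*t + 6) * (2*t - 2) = 4*t^4 - 12*t^3 - 2*t^2 + 22*t - 12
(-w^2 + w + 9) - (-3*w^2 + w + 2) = 2*w^2 + 7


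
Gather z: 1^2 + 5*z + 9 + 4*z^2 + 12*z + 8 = 4*z^2 + 17*z + 18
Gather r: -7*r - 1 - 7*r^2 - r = -7*r^2 - 8*r - 1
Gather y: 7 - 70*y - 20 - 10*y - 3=-80*y - 16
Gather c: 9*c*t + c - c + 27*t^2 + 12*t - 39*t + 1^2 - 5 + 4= 9*c*t + 27*t^2 - 27*t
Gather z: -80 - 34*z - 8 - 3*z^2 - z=-3*z^2 - 35*z - 88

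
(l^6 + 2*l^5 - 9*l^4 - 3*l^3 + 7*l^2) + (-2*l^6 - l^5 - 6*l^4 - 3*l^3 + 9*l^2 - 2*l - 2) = -l^6 + l^5 - 15*l^4 - 6*l^3 + 16*l^2 - 2*l - 2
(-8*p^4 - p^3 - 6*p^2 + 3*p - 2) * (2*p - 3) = -16*p^5 + 22*p^4 - 9*p^3 + 24*p^2 - 13*p + 6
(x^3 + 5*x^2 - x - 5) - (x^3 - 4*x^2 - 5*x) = 9*x^2 + 4*x - 5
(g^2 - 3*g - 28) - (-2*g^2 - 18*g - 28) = 3*g^2 + 15*g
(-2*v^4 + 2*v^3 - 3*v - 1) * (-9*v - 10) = 18*v^5 + 2*v^4 - 20*v^3 + 27*v^2 + 39*v + 10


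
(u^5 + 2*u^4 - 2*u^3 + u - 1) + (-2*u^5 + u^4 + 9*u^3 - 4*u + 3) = -u^5 + 3*u^4 + 7*u^3 - 3*u + 2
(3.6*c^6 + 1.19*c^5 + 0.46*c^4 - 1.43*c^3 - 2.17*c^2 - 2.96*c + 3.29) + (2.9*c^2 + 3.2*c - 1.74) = 3.6*c^6 + 1.19*c^5 + 0.46*c^4 - 1.43*c^3 + 0.73*c^2 + 0.24*c + 1.55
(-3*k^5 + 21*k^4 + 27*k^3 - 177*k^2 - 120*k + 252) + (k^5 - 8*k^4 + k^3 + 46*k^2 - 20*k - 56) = -2*k^5 + 13*k^4 + 28*k^3 - 131*k^2 - 140*k + 196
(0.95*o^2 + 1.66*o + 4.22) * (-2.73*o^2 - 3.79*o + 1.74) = -2.5935*o^4 - 8.1323*o^3 - 16.159*o^2 - 13.1054*o + 7.3428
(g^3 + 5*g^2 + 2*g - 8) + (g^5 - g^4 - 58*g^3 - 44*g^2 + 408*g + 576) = g^5 - g^4 - 57*g^3 - 39*g^2 + 410*g + 568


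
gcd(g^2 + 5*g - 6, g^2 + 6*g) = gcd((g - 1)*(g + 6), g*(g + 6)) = g + 6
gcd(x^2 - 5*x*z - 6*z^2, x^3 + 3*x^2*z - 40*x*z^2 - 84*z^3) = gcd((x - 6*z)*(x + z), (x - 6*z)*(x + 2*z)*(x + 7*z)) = x - 6*z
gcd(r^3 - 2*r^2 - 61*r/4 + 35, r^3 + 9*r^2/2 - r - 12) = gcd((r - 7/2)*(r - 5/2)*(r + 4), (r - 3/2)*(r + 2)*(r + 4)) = r + 4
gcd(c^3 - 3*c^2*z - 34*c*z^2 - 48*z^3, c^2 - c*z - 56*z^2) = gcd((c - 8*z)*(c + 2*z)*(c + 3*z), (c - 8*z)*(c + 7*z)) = -c + 8*z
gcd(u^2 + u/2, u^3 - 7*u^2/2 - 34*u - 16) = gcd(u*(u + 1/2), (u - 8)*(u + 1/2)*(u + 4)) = u + 1/2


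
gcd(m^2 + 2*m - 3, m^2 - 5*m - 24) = m + 3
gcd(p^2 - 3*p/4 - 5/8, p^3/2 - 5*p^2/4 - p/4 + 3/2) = 1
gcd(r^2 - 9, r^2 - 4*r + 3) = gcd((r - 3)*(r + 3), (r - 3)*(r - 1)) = r - 3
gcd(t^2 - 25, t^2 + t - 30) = t - 5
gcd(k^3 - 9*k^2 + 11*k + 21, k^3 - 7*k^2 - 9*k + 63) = k^2 - 10*k + 21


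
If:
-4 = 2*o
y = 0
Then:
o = -2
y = 0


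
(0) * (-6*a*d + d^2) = 0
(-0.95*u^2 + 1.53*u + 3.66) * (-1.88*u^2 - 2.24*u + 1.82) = 1.786*u^4 - 0.7484*u^3 - 12.037*u^2 - 5.4138*u + 6.6612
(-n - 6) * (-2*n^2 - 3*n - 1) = 2*n^3 + 15*n^2 + 19*n + 6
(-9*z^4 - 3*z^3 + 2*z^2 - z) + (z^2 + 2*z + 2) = -9*z^4 - 3*z^3 + 3*z^2 + z + 2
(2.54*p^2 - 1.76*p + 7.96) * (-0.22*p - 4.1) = -0.5588*p^3 - 10.0268*p^2 + 5.4648*p - 32.636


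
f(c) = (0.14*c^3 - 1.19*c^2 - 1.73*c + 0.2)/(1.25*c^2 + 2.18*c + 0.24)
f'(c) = (-2.5*c - 2.18)*(0.14*c^3 - 1.19*c^2 - 1.73*c + 0.2)/(1.25*c^2 + 2.18*c + 0.24)^2 + (0.42*c^2 - 2.38*c - 1.73)/(1.25*c^2 + 2.18*c + 0.24) = (0.175*c^4 + 0.6104*c^3 - 0.330900000000001*c^2 - 1.0712*c - 0.8512)/(1.5625*c^4 + 5.45*c^3 + 5.3524*c^2 + 1.0464*c + 0.0576)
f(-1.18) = -0.60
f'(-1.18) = -2.03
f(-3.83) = -1.81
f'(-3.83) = 0.02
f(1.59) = -0.73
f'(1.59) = 0.00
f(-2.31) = -2.07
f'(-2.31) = -0.76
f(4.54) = -0.53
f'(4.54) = 0.09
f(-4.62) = -1.84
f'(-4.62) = 0.06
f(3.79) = -0.60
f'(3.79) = 0.09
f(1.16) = -0.72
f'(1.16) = -0.06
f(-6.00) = -1.94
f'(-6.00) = 0.09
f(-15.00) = -2.87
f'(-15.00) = 0.11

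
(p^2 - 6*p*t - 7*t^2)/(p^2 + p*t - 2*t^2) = (p^2 - 6*p*t - 7*t^2)/(p^2 + p*t - 2*t^2)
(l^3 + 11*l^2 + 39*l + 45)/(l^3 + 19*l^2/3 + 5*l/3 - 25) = 3*(l + 3)/(3*l - 5)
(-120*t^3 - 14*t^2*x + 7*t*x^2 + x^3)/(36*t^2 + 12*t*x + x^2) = (-20*t^2 + t*x + x^2)/(6*t + x)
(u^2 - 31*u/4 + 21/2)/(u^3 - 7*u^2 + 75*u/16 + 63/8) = 4/(4*u + 3)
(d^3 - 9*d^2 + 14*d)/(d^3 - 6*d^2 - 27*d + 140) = d*(d - 2)/(d^2 + d - 20)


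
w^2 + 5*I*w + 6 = (w - I)*(w + 6*I)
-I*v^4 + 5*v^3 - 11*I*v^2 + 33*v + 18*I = (v - 3*I)*(v + I)*(v + 6*I)*(-I*v + 1)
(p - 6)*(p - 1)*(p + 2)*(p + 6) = p^4 + p^3 - 38*p^2 - 36*p + 72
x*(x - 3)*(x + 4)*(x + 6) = x^4 + 7*x^3 - 6*x^2 - 72*x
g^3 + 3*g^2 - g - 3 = (g - 1)*(g + 1)*(g + 3)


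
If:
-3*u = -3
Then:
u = 1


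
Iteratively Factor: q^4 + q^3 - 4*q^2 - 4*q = (q)*(q^3 + q^2 - 4*q - 4) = q*(q + 1)*(q^2 - 4) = q*(q - 2)*(q + 1)*(q + 2)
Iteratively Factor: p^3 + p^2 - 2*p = (p)*(p^2 + p - 2) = p*(p + 2)*(p - 1)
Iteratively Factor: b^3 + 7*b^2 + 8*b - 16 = (b + 4)*(b^2 + 3*b - 4) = (b - 1)*(b + 4)*(b + 4)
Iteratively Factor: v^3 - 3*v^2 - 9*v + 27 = (v - 3)*(v^2 - 9) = (v - 3)^2*(v + 3)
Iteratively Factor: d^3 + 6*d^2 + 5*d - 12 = (d + 4)*(d^2 + 2*d - 3) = (d - 1)*(d + 4)*(d + 3)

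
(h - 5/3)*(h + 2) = h^2 + h/3 - 10/3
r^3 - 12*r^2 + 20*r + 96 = (r - 8)*(r - 6)*(r + 2)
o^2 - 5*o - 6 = (o - 6)*(o + 1)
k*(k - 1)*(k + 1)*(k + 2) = k^4 + 2*k^3 - k^2 - 2*k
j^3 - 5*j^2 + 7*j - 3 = (j - 3)*(j - 1)^2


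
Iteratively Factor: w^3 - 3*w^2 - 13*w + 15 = (w - 1)*(w^2 - 2*w - 15) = (w - 1)*(w + 3)*(w - 5)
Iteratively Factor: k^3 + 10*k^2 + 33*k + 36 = (k + 4)*(k^2 + 6*k + 9) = (k + 3)*(k + 4)*(k + 3)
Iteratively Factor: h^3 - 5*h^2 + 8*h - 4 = (h - 2)*(h^2 - 3*h + 2) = (h - 2)^2*(h - 1)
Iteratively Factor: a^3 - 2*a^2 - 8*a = (a + 2)*(a^2 - 4*a) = a*(a + 2)*(a - 4)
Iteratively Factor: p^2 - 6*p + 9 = (p - 3)*(p - 3)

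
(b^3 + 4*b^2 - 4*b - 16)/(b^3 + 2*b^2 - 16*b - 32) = (b - 2)/(b - 4)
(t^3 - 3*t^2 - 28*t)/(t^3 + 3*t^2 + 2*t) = (t^2 - 3*t - 28)/(t^2 + 3*t + 2)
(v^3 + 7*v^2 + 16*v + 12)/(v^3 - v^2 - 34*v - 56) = (v^2 + 5*v + 6)/(v^2 - 3*v - 28)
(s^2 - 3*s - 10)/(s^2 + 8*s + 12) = (s - 5)/(s + 6)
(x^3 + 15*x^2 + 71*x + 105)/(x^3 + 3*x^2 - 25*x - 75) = (x + 7)/(x - 5)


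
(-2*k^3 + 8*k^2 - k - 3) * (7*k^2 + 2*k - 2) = -14*k^5 + 52*k^4 + 13*k^3 - 39*k^2 - 4*k + 6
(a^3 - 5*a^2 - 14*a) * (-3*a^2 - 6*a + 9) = -3*a^5 + 9*a^4 + 81*a^3 + 39*a^2 - 126*a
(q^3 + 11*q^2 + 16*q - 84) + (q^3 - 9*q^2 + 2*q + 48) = 2*q^3 + 2*q^2 + 18*q - 36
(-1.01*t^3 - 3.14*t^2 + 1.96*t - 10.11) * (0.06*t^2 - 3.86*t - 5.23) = -0.0606*t^5 + 3.7102*t^4 + 17.5203*t^3 + 8.25*t^2 + 28.7738*t + 52.8753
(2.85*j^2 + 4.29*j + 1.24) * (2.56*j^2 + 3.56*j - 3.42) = 7.296*j^4 + 21.1284*j^3 + 8.6998*j^2 - 10.2574*j - 4.2408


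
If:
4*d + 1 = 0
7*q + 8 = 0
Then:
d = -1/4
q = -8/7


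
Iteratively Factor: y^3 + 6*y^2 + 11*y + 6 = (y + 3)*(y^2 + 3*y + 2) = (y + 2)*(y + 3)*(y + 1)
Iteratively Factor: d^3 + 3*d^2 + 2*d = (d)*(d^2 + 3*d + 2) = d*(d + 1)*(d + 2)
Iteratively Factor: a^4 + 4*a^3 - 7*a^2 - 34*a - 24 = (a + 4)*(a^3 - 7*a - 6) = (a + 2)*(a + 4)*(a^2 - 2*a - 3) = (a - 3)*(a + 2)*(a + 4)*(a + 1)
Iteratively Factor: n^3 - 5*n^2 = (n)*(n^2 - 5*n) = n^2*(n - 5)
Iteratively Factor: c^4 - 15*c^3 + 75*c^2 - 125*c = (c - 5)*(c^3 - 10*c^2 + 25*c) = (c - 5)^2*(c^2 - 5*c) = (c - 5)^3*(c)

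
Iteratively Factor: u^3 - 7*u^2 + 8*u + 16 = (u + 1)*(u^2 - 8*u + 16) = (u - 4)*(u + 1)*(u - 4)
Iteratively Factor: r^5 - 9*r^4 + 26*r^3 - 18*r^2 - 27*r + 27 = (r + 1)*(r^4 - 10*r^3 + 36*r^2 - 54*r + 27) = (r - 3)*(r + 1)*(r^3 - 7*r^2 + 15*r - 9) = (r - 3)^2*(r + 1)*(r^2 - 4*r + 3) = (r - 3)^3*(r + 1)*(r - 1)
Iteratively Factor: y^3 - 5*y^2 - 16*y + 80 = (y + 4)*(y^2 - 9*y + 20) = (y - 4)*(y + 4)*(y - 5)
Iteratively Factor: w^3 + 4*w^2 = (w)*(w^2 + 4*w) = w*(w + 4)*(w)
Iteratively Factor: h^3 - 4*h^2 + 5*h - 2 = (h - 2)*(h^2 - 2*h + 1) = (h - 2)*(h - 1)*(h - 1)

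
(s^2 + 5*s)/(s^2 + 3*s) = (s + 5)/(s + 3)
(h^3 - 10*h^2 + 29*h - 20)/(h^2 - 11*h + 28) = (h^2 - 6*h + 5)/(h - 7)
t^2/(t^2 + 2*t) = t/(t + 2)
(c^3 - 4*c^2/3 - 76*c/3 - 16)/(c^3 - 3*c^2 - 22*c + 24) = (c + 2/3)/(c - 1)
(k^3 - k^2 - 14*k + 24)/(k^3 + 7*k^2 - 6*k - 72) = (k - 2)/(k + 6)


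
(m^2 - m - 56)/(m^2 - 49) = (m - 8)/(m - 7)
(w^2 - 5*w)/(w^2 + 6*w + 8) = w*(w - 5)/(w^2 + 6*w + 8)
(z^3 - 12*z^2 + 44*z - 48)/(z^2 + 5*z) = (z^3 - 12*z^2 + 44*z - 48)/(z*(z + 5))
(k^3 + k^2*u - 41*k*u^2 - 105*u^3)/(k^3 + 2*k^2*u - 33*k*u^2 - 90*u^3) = (-k + 7*u)/(-k + 6*u)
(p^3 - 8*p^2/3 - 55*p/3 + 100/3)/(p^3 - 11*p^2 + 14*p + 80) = (3*p^2 + 7*p - 20)/(3*(p^2 - 6*p - 16))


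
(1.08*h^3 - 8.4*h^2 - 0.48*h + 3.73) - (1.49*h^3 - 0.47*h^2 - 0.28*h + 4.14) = -0.41*h^3 - 7.93*h^2 - 0.2*h - 0.41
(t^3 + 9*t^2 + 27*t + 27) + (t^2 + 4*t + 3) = t^3 + 10*t^2 + 31*t + 30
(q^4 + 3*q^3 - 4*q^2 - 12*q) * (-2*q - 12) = -2*q^5 - 18*q^4 - 28*q^3 + 72*q^2 + 144*q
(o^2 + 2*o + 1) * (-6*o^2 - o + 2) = -6*o^4 - 13*o^3 - 6*o^2 + 3*o + 2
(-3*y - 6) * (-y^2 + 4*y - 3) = 3*y^3 - 6*y^2 - 15*y + 18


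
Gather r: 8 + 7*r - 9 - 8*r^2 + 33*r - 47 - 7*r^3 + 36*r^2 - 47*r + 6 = -7*r^3 + 28*r^2 - 7*r - 42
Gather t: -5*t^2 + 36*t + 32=-5*t^2 + 36*t + 32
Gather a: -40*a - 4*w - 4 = -40*a - 4*w - 4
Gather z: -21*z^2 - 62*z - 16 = -21*z^2 - 62*z - 16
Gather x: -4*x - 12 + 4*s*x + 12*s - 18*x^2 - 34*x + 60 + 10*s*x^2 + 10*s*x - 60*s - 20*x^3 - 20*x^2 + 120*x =-48*s - 20*x^3 + x^2*(10*s - 38) + x*(14*s + 82) + 48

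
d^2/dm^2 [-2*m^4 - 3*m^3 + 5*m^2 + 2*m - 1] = -24*m^2 - 18*m + 10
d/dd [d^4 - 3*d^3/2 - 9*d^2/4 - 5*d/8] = 4*d^3 - 9*d^2/2 - 9*d/2 - 5/8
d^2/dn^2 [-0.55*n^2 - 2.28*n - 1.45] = -1.10000000000000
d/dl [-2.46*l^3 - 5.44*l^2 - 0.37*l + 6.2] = -7.38*l^2 - 10.88*l - 0.37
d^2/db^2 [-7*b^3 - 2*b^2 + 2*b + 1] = -42*b - 4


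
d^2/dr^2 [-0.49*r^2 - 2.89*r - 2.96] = -0.980000000000000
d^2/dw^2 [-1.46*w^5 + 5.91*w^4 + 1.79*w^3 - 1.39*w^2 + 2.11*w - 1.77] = -29.2*w^3 + 70.92*w^2 + 10.74*w - 2.78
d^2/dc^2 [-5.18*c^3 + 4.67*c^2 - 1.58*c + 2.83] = 9.34 - 31.08*c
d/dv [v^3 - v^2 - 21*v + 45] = 3*v^2 - 2*v - 21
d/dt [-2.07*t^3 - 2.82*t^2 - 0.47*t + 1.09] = -6.21*t^2 - 5.64*t - 0.47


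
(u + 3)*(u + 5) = u^2 + 8*u + 15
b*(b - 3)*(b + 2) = b^3 - b^2 - 6*b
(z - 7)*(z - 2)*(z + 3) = z^3 - 6*z^2 - 13*z + 42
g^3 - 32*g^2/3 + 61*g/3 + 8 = (g - 8)*(g - 3)*(g + 1/3)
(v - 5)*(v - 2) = v^2 - 7*v + 10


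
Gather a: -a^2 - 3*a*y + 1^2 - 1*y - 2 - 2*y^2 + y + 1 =-a^2 - 3*a*y - 2*y^2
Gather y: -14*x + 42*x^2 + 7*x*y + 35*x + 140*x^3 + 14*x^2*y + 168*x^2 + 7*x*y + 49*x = 140*x^3 + 210*x^2 + 70*x + y*(14*x^2 + 14*x)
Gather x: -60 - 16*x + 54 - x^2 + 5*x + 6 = -x^2 - 11*x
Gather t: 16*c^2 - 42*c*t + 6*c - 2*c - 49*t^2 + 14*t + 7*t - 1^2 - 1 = 16*c^2 + 4*c - 49*t^2 + t*(21 - 42*c) - 2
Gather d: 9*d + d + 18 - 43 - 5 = 10*d - 30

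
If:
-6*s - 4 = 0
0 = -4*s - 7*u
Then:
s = -2/3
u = 8/21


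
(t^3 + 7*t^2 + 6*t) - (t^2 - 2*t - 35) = t^3 + 6*t^2 + 8*t + 35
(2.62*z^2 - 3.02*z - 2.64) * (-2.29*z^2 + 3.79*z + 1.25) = -5.9998*z^4 + 16.8456*z^3 - 2.1252*z^2 - 13.7806*z - 3.3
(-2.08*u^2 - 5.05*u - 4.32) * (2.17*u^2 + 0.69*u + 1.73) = -4.5136*u^4 - 12.3937*u^3 - 16.4573*u^2 - 11.7173*u - 7.4736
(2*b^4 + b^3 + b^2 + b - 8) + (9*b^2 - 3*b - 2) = 2*b^4 + b^3 + 10*b^2 - 2*b - 10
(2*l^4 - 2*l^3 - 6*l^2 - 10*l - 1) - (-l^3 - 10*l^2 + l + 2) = 2*l^4 - l^3 + 4*l^2 - 11*l - 3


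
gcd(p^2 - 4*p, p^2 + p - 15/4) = 1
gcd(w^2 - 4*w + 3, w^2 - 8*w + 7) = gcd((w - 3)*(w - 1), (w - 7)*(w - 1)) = w - 1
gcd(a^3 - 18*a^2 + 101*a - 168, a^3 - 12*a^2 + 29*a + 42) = a - 7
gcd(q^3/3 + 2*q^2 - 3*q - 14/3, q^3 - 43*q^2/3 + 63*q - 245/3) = 1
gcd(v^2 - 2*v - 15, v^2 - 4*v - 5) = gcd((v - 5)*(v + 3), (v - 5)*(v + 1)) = v - 5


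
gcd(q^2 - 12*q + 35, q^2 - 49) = q - 7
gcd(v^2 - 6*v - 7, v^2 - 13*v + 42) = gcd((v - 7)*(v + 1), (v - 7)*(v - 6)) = v - 7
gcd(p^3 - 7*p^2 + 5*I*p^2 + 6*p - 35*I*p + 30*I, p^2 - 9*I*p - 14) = 1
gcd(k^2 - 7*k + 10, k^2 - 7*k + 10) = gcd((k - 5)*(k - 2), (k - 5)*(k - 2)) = k^2 - 7*k + 10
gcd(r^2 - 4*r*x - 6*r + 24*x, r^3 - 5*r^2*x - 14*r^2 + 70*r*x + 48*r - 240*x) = r - 6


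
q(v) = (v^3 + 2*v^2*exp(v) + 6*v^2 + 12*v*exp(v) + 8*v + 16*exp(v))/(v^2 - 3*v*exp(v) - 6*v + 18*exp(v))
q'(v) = (2*v^2*exp(v) + 3*v^2 + 16*v*exp(v) + 12*v + 28*exp(v) + 8)/(v^2 - 3*v*exp(v) - 6*v + 18*exp(v)) + (3*v*exp(v) - 2*v - 15*exp(v) + 6)*(v^3 + 2*v^2*exp(v) + 6*v^2 + 12*v*exp(v) + 8*v + 16*exp(v))/(v^2 - 3*v*exp(v) - 6*v + 18*exp(v))^2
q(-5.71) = -0.54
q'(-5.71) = 0.42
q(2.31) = 5.93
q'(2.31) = 3.30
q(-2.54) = 0.08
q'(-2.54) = -0.10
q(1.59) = 3.95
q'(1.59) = 2.32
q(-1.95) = -0.01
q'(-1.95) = -0.18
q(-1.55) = -0.08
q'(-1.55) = -0.13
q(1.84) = 4.56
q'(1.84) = 2.58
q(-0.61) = 0.15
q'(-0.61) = 0.80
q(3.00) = 8.80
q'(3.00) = 5.23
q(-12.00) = -4.44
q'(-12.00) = 0.75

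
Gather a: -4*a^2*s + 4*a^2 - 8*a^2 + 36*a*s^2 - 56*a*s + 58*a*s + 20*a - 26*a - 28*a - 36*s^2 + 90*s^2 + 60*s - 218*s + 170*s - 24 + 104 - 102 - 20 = a^2*(-4*s - 4) + a*(36*s^2 + 2*s - 34) + 54*s^2 + 12*s - 42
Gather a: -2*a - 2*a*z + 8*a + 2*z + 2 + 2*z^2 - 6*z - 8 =a*(6 - 2*z) + 2*z^2 - 4*z - 6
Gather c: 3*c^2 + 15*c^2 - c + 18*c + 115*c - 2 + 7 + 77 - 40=18*c^2 + 132*c + 42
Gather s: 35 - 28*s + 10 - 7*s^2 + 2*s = -7*s^2 - 26*s + 45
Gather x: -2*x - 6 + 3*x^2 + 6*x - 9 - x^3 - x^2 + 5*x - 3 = -x^3 + 2*x^2 + 9*x - 18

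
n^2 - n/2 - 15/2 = (n - 3)*(n + 5/2)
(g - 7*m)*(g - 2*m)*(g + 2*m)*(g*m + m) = g^4*m - 7*g^3*m^2 + g^3*m - 4*g^2*m^3 - 7*g^2*m^2 + 28*g*m^4 - 4*g*m^3 + 28*m^4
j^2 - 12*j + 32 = (j - 8)*(j - 4)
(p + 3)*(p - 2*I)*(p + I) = p^3 + 3*p^2 - I*p^2 + 2*p - 3*I*p + 6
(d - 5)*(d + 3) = d^2 - 2*d - 15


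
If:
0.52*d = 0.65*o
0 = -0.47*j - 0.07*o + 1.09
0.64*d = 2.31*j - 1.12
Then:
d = 4.63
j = 1.77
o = 3.70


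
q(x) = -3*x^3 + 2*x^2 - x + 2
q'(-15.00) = -2086.00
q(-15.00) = 10592.00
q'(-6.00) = -349.00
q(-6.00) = 728.00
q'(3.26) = -83.61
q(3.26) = -83.94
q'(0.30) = -0.61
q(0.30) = 1.80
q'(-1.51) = -27.56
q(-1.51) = 18.40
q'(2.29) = -39.04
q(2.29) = -25.83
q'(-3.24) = -108.44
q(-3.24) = 128.27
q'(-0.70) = -8.21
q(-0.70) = 4.71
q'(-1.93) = -42.24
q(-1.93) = 32.95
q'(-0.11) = -1.55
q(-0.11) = 2.14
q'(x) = -9*x^2 + 4*x - 1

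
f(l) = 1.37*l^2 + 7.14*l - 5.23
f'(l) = 2.74*l + 7.14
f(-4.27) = -10.74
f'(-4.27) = -4.56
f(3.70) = 39.94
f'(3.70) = 17.28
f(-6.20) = 3.16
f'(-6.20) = -9.85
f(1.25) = 5.84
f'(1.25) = 10.56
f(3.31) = 33.41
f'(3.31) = 16.21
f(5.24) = 69.80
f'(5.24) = 21.50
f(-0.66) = -9.35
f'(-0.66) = 5.33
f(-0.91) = -10.59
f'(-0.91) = 4.65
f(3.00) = 28.52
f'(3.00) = 15.36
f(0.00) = -5.23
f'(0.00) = 7.14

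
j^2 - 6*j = j*(j - 6)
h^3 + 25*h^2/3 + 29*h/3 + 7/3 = (h + 1/3)*(h + 1)*(h + 7)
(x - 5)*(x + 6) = x^2 + x - 30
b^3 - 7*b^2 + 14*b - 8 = (b - 4)*(b - 2)*(b - 1)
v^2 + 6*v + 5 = (v + 1)*(v + 5)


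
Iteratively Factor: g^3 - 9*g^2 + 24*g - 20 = (g - 5)*(g^2 - 4*g + 4) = (g - 5)*(g - 2)*(g - 2)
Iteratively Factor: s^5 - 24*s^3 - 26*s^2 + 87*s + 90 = (s + 3)*(s^4 - 3*s^3 - 15*s^2 + 19*s + 30) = (s + 1)*(s + 3)*(s^3 - 4*s^2 - 11*s + 30) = (s - 5)*(s + 1)*(s + 3)*(s^2 + s - 6) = (s - 5)*(s - 2)*(s + 1)*(s + 3)*(s + 3)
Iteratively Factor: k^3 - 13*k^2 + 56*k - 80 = (k - 4)*(k^2 - 9*k + 20) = (k - 4)^2*(k - 5)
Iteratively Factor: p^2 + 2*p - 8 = (p + 4)*(p - 2)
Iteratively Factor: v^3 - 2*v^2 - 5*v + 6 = (v + 2)*(v^2 - 4*v + 3) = (v - 3)*(v + 2)*(v - 1)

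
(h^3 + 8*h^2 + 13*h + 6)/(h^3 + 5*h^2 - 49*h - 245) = (h^3 + 8*h^2 + 13*h + 6)/(h^3 + 5*h^2 - 49*h - 245)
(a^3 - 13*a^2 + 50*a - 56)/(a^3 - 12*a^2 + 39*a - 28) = (a - 2)/(a - 1)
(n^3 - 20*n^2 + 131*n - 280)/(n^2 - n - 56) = (n^2 - 12*n + 35)/(n + 7)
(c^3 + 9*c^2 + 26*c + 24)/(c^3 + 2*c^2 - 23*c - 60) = (c + 2)/(c - 5)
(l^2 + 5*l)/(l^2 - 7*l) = (l + 5)/(l - 7)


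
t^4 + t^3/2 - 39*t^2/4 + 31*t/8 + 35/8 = (t - 5/2)*(t - 1)*(t + 1/2)*(t + 7/2)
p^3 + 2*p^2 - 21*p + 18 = (p - 3)*(p - 1)*(p + 6)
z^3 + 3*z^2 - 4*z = z*(z - 1)*(z + 4)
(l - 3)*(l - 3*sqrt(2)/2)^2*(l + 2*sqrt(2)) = l^4 - 3*l^3 - sqrt(2)*l^3 - 15*l^2/2 + 3*sqrt(2)*l^2 + 9*sqrt(2)*l + 45*l/2 - 27*sqrt(2)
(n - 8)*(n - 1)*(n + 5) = n^3 - 4*n^2 - 37*n + 40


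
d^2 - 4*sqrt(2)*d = d*(d - 4*sqrt(2))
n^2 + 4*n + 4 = (n + 2)^2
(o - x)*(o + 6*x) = o^2 + 5*o*x - 6*x^2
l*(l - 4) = l^2 - 4*l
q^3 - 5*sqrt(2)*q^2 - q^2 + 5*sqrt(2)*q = q*(q - 1)*(q - 5*sqrt(2))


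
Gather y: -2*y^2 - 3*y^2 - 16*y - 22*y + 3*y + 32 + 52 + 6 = -5*y^2 - 35*y + 90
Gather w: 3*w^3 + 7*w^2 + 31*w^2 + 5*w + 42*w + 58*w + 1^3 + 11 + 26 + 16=3*w^3 + 38*w^2 + 105*w + 54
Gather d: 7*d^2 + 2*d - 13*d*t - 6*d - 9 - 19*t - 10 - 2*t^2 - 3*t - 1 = 7*d^2 + d*(-13*t - 4) - 2*t^2 - 22*t - 20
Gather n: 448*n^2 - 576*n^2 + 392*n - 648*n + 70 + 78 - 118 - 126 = -128*n^2 - 256*n - 96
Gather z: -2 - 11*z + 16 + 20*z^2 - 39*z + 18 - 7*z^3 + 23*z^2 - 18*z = -7*z^3 + 43*z^2 - 68*z + 32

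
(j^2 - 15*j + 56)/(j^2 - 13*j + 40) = (j - 7)/(j - 5)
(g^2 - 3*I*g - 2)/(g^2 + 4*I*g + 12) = (g - I)/(g + 6*I)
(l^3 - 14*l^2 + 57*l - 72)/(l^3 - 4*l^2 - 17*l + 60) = (l^2 - 11*l + 24)/(l^2 - l - 20)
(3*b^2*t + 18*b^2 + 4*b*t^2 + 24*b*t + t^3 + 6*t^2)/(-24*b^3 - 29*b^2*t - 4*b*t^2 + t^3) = (t + 6)/(-8*b + t)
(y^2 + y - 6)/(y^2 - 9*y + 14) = (y + 3)/(y - 7)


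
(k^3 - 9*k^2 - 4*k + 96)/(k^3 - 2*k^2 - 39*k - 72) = (k - 4)/(k + 3)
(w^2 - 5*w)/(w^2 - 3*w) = (w - 5)/(w - 3)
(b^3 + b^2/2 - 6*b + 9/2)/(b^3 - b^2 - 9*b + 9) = (b - 3/2)/(b - 3)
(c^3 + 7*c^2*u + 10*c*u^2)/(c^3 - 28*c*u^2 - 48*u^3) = c*(-c - 5*u)/(-c^2 + 2*c*u + 24*u^2)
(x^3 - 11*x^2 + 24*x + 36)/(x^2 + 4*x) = (x^3 - 11*x^2 + 24*x + 36)/(x*(x + 4))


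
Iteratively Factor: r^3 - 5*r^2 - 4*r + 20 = (r + 2)*(r^2 - 7*r + 10) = (r - 5)*(r + 2)*(r - 2)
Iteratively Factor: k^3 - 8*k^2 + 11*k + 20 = (k - 4)*(k^2 - 4*k - 5) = (k - 5)*(k - 4)*(k + 1)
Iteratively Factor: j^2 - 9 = (j + 3)*(j - 3)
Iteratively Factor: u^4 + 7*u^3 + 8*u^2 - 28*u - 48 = (u + 2)*(u^3 + 5*u^2 - 2*u - 24) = (u + 2)*(u + 4)*(u^2 + u - 6) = (u - 2)*(u + 2)*(u + 4)*(u + 3)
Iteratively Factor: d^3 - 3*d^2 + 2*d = (d - 1)*(d^2 - 2*d) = d*(d - 1)*(d - 2)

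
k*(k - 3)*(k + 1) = k^3 - 2*k^2 - 3*k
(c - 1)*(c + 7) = c^2 + 6*c - 7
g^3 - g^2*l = g^2*(g - l)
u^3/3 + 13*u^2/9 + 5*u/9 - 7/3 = (u/3 + 1)*(u - 1)*(u + 7/3)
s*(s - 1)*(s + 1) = s^3 - s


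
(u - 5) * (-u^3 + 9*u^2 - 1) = -u^4 + 14*u^3 - 45*u^2 - u + 5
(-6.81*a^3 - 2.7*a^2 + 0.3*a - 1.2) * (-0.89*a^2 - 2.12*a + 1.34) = 6.0609*a^5 + 16.8402*a^4 - 3.6684*a^3 - 3.186*a^2 + 2.946*a - 1.608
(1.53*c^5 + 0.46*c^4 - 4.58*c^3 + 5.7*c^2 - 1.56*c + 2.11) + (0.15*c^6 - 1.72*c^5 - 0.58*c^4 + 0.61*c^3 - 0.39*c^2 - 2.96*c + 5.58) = 0.15*c^6 - 0.19*c^5 - 0.12*c^4 - 3.97*c^3 + 5.31*c^2 - 4.52*c + 7.69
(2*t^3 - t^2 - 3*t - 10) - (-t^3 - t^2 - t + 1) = 3*t^3 - 2*t - 11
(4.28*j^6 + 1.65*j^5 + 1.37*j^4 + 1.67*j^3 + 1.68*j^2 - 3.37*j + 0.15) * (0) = 0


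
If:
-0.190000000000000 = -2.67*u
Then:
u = 0.07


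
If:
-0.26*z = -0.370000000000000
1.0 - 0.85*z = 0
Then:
No Solution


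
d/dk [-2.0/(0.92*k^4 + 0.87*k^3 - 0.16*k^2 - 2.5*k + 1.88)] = (7.36*k^3 + 5.22*k^2 - 0.64*k - 5.0)/(0.92*k^4 + 0.87*k^3 - 0.16*k^2 - 2.5*k + 1.88)^2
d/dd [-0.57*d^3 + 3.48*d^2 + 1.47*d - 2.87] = -1.71*d^2 + 6.96*d + 1.47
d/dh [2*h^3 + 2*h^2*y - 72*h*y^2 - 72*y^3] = 6*h^2 + 4*h*y - 72*y^2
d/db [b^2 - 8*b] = 2*b - 8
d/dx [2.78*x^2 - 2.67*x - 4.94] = 5.56*x - 2.67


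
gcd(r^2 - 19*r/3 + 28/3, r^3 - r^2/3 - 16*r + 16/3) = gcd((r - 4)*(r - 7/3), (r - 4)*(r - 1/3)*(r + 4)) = r - 4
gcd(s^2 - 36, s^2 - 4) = 1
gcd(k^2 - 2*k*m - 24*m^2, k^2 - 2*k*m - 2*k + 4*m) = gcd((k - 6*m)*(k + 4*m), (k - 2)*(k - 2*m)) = 1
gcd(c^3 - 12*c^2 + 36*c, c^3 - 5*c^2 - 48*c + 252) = c^2 - 12*c + 36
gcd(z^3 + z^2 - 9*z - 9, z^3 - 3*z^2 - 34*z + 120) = 1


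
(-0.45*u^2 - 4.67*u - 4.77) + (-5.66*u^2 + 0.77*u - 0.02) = -6.11*u^2 - 3.9*u - 4.79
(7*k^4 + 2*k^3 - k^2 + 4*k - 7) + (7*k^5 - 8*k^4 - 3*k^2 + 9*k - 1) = 7*k^5 - k^4 + 2*k^3 - 4*k^2 + 13*k - 8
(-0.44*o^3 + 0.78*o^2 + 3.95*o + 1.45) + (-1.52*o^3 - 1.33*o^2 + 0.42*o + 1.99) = -1.96*o^3 - 0.55*o^2 + 4.37*o + 3.44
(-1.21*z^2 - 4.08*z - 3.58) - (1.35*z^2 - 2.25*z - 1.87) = -2.56*z^2 - 1.83*z - 1.71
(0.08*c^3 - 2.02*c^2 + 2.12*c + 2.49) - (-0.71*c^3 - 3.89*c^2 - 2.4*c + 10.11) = 0.79*c^3 + 1.87*c^2 + 4.52*c - 7.62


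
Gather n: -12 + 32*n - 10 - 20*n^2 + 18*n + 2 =-20*n^2 + 50*n - 20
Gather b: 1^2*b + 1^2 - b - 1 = 0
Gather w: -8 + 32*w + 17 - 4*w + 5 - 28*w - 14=0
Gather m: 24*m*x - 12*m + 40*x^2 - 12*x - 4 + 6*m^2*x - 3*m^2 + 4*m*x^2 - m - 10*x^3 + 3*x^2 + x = m^2*(6*x - 3) + m*(4*x^2 + 24*x - 13) - 10*x^3 + 43*x^2 - 11*x - 4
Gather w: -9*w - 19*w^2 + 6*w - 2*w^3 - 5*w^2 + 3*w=-2*w^3 - 24*w^2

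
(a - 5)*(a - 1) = a^2 - 6*a + 5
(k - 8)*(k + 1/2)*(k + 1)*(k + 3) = k^4 - 7*k^3/2 - 31*k^2 - 77*k/2 - 12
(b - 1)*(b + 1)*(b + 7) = b^3 + 7*b^2 - b - 7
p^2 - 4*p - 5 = (p - 5)*(p + 1)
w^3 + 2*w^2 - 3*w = w*(w - 1)*(w + 3)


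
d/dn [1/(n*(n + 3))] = (-2*n - 3)/(n^2*(n^2 + 6*n + 9))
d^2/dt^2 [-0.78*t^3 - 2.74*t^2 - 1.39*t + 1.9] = -4.68*t - 5.48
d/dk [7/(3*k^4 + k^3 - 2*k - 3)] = 7*(-12*k^3 - 3*k^2 + 2)/(3*k^4 + k^3 - 2*k - 3)^2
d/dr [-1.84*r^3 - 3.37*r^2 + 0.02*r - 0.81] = -5.52*r^2 - 6.74*r + 0.02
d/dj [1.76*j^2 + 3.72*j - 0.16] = 3.52*j + 3.72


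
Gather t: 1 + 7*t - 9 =7*t - 8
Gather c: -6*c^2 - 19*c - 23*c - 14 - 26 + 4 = -6*c^2 - 42*c - 36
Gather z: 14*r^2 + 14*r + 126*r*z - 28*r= 14*r^2 + 126*r*z - 14*r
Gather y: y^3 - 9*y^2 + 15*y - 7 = y^3 - 9*y^2 + 15*y - 7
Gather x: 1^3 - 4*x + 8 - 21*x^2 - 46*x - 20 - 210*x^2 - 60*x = -231*x^2 - 110*x - 11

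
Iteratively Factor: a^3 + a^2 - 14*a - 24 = (a + 3)*(a^2 - 2*a - 8) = (a - 4)*(a + 3)*(a + 2)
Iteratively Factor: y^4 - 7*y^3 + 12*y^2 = (y)*(y^3 - 7*y^2 + 12*y) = y*(y - 3)*(y^2 - 4*y) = y^2*(y - 3)*(y - 4)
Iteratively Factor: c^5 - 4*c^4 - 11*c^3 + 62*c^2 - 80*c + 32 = (c - 1)*(c^4 - 3*c^3 - 14*c^2 + 48*c - 32) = (c - 1)^2*(c^3 - 2*c^2 - 16*c + 32) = (c - 1)^2*(c + 4)*(c^2 - 6*c + 8) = (c - 4)*(c - 1)^2*(c + 4)*(c - 2)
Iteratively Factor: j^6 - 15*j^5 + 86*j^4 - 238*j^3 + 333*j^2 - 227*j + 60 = (j - 1)*(j^5 - 14*j^4 + 72*j^3 - 166*j^2 + 167*j - 60) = (j - 3)*(j - 1)*(j^4 - 11*j^3 + 39*j^2 - 49*j + 20) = (j - 3)*(j - 1)^2*(j^3 - 10*j^2 + 29*j - 20) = (j - 4)*(j - 3)*(j - 1)^2*(j^2 - 6*j + 5) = (j - 5)*(j - 4)*(j - 3)*(j - 1)^2*(j - 1)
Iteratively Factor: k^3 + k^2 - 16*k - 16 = (k + 1)*(k^2 - 16) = (k + 1)*(k + 4)*(k - 4)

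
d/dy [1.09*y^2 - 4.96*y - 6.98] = 2.18*y - 4.96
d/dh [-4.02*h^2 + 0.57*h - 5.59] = 0.57 - 8.04*h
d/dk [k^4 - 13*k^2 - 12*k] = 4*k^3 - 26*k - 12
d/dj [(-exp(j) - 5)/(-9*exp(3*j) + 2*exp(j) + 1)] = (-(exp(j) + 5)*(27*exp(2*j) - 2) + 9*exp(3*j) - 2*exp(j) - 1)*exp(j)/(-9*exp(3*j) + 2*exp(j) + 1)^2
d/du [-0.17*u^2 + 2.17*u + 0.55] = 2.17 - 0.34*u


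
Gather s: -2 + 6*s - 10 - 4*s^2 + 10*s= -4*s^2 + 16*s - 12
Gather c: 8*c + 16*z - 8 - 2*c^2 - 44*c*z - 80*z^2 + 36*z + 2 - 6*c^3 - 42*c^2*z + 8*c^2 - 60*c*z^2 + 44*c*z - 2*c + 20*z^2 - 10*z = -6*c^3 + c^2*(6 - 42*z) + c*(6 - 60*z^2) - 60*z^2 + 42*z - 6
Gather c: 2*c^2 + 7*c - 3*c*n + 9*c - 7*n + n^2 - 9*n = 2*c^2 + c*(16 - 3*n) + n^2 - 16*n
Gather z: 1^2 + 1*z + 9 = z + 10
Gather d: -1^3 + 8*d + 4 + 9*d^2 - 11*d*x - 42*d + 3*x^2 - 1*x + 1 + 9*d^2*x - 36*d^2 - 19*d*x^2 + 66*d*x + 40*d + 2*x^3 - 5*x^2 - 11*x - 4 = d^2*(9*x - 27) + d*(-19*x^2 + 55*x + 6) + 2*x^3 - 2*x^2 - 12*x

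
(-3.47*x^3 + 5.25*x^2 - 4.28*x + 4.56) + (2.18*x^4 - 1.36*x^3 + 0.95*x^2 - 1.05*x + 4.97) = 2.18*x^4 - 4.83*x^3 + 6.2*x^2 - 5.33*x + 9.53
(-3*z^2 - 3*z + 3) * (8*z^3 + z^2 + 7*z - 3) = -24*z^5 - 27*z^4 - 9*z^2 + 30*z - 9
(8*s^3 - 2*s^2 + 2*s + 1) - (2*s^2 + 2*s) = 8*s^3 - 4*s^2 + 1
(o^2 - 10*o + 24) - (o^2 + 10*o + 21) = 3 - 20*o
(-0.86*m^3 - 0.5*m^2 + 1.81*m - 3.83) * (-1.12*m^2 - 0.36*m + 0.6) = 0.9632*m^5 + 0.8696*m^4 - 2.3632*m^3 + 3.338*m^2 + 2.4648*m - 2.298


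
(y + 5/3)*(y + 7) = y^2 + 26*y/3 + 35/3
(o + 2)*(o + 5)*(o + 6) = o^3 + 13*o^2 + 52*o + 60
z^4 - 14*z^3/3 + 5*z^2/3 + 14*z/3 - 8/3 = (z - 4)*(z - 1)*(z - 2/3)*(z + 1)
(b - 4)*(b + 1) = b^2 - 3*b - 4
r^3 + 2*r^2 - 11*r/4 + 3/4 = (r - 1/2)^2*(r + 3)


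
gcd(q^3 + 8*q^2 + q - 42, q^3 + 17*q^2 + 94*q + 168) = q + 7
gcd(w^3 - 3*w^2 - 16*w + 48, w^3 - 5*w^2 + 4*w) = w - 4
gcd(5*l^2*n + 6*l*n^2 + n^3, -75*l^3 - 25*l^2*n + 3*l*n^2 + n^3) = 5*l + n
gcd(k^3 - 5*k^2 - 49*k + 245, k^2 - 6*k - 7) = k - 7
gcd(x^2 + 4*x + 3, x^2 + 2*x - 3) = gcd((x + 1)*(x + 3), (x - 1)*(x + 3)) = x + 3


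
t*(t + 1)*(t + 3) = t^3 + 4*t^2 + 3*t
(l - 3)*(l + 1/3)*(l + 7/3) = l^3 - l^2/3 - 65*l/9 - 7/3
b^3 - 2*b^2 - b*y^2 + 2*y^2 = (b - 2)*(b - y)*(b + y)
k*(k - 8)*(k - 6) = k^3 - 14*k^2 + 48*k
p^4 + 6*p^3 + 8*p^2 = p^2*(p + 2)*(p + 4)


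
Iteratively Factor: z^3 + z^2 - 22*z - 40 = (z - 5)*(z^2 + 6*z + 8) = (z - 5)*(z + 4)*(z + 2)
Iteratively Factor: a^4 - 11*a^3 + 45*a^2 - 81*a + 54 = (a - 2)*(a^3 - 9*a^2 + 27*a - 27) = (a - 3)*(a - 2)*(a^2 - 6*a + 9) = (a - 3)^2*(a - 2)*(a - 3)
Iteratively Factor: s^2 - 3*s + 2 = (s - 1)*(s - 2)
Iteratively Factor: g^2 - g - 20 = (g - 5)*(g + 4)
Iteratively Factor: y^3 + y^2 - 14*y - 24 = (y + 3)*(y^2 - 2*y - 8) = (y - 4)*(y + 3)*(y + 2)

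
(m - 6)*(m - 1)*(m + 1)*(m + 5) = m^4 - m^3 - 31*m^2 + m + 30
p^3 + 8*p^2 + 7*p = p*(p + 1)*(p + 7)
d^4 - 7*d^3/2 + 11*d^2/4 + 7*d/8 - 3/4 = (d - 2)*(d - 3/2)*(d - 1/2)*(d + 1/2)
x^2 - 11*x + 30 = (x - 6)*(x - 5)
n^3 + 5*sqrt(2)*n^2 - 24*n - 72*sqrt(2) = (n - 3*sqrt(2))*(n + 2*sqrt(2))*(n + 6*sqrt(2))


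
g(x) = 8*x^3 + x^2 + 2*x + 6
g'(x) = 24*x^2 + 2*x + 2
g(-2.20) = -78.74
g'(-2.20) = 113.76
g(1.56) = 41.92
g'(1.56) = 63.53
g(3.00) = 237.00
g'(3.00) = 224.00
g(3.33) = 319.16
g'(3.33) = 274.79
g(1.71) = 52.35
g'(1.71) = 75.60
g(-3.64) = -373.86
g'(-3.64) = 312.71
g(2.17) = 96.80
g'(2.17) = 119.35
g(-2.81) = -169.23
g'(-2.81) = 185.89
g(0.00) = 6.00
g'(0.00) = 2.00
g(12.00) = 13998.00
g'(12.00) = 3482.00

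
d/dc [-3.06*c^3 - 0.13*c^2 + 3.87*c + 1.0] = -9.18*c^2 - 0.26*c + 3.87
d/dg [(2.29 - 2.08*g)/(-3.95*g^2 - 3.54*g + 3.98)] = (-8.216*g^2 + 18.091*g - 0.171799999999999)/(15.6025*g^4 + 27.966*g^3 - 18.9104*g^2 - 28.1784*g + 15.8404)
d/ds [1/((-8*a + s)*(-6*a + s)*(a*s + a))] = (-(6*a - s)*(8*a - s) + (6*a - s)*(s + 1) + (8*a - s)*(s + 1))/(a*(6*a - s)^2*(8*a - s)^2*(s + 1)^2)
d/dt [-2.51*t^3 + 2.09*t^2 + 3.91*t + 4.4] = -7.53*t^2 + 4.18*t + 3.91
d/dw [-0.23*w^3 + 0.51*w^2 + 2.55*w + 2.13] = -0.69*w^2 + 1.02*w + 2.55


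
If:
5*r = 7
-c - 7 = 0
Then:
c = -7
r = 7/5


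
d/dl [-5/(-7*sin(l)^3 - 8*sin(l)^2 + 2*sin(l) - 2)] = 5*(-21*sin(l)^2 - 16*sin(l) + 2)*cos(l)/(7*sin(l)^3 + 8*sin(l)^2 - 2*sin(l) + 2)^2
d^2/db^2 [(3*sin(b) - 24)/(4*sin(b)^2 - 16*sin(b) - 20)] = 3*(-9*(1 - cos(2*b))^2/4 + 1739*sin(b)/4 - 29*sin(3*b)/4 + 145*cos(2*b)/2 + cos(4*b) - 899/2)/(4*(sin(b) - 5)^3*(sin(b) + 1)^2)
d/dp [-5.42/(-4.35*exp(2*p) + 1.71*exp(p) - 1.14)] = (9.2682 - 47.154*exp(p))*exp(p)/(4.35*exp(2*p) - 1.71*exp(p) + 1.14)^2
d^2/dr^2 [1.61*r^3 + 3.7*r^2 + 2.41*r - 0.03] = 9.66*r + 7.4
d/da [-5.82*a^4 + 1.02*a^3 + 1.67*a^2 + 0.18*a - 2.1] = -23.28*a^3 + 3.06*a^2 + 3.34*a + 0.18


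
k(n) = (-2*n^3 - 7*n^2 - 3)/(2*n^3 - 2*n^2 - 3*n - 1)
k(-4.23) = -0.13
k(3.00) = -4.62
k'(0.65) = 1.69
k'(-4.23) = 0.18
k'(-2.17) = 0.80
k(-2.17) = 0.64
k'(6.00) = 0.24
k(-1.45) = 1.67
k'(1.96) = 2130.18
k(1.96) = -90.65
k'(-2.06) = 0.92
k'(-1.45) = 2.60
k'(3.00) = 3.23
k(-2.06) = 0.73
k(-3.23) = 0.11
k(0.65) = 2.00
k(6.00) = -2.01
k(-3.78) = -0.04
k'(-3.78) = 0.23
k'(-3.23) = 0.32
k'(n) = (-6*n^2 - 14*n)/(2*n^3 - 2*n^2 - 3*n - 1) + (-6*n^2 + 4*n + 3)*(-2*n^3 - 7*n^2 - 3)/(2*n^3 - 2*n^2 - 3*n - 1)^2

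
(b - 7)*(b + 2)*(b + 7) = b^3 + 2*b^2 - 49*b - 98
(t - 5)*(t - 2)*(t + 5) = t^3 - 2*t^2 - 25*t + 50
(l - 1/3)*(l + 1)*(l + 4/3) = l^3 + 2*l^2 + 5*l/9 - 4/9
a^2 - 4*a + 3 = (a - 3)*(a - 1)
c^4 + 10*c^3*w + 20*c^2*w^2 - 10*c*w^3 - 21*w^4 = (c - w)*(c + w)*(c + 3*w)*(c + 7*w)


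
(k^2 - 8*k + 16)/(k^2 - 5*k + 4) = (k - 4)/(k - 1)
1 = 1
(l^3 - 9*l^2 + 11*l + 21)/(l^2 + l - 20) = (l^3 - 9*l^2 + 11*l + 21)/(l^2 + l - 20)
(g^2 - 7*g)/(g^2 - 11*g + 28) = g/(g - 4)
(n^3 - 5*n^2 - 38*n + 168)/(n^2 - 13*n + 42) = (n^2 + 2*n - 24)/(n - 6)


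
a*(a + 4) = a^2 + 4*a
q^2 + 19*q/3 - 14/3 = (q - 2/3)*(q + 7)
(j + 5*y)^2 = j^2 + 10*j*y + 25*y^2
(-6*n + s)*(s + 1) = -6*n*s - 6*n + s^2 + s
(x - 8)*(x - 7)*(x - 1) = x^3 - 16*x^2 + 71*x - 56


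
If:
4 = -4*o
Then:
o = -1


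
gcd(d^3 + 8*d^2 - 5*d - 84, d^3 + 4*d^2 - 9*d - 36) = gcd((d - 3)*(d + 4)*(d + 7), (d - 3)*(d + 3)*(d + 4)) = d^2 + d - 12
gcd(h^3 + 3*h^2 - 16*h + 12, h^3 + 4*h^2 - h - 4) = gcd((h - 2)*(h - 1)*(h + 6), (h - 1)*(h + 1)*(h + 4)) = h - 1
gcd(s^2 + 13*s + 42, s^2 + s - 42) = s + 7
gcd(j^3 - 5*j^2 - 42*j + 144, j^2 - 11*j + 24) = j^2 - 11*j + 24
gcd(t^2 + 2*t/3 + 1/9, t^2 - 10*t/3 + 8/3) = 1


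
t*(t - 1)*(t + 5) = t^3 + 4*t^2 - 5*t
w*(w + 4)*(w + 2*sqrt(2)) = w^3 + 2*sqrt(2)*w^2 + 4*w^2 + 8*sqrt(2)*w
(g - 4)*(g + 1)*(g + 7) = g^3 + 4*g^2 - 25*g - 28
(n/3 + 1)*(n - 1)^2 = n^3/3 + n^2/3 - 5*n/3 + 1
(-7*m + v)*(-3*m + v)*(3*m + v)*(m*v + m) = 63*m^4*v + 63*m^4 - 9*m^3*v^2 - 9*m^3*v - 7*m^2*v^3 - 7*m^2*v^2 + m*v^4 + m*v^3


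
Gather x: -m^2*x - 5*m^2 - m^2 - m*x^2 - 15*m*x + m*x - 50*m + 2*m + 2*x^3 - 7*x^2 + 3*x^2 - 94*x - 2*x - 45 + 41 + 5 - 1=-6*m^2 - 48*m + 2*x^3 + x^2*(-m - 4) + x*(-m^2 - 14*m - 96)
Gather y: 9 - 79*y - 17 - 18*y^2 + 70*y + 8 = -18*y^2 - 9*y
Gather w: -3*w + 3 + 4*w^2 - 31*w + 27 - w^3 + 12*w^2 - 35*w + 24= -w^3 + 16*w^2 - 69*w + 54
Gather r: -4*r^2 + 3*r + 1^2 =-4*r^2 + 3*r + 1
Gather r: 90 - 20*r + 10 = 100 - 20*r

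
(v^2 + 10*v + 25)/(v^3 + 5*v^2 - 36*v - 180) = (v + 5)/(v^2 - 36)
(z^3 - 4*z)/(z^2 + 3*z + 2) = z*(z - 2)/(z + 1)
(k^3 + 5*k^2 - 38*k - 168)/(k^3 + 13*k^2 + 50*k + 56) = (k - 6)/(k + 2)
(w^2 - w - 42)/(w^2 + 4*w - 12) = (w - 7)/(w - 2)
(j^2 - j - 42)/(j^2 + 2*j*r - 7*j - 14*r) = (j + 6)/(j + 2*r)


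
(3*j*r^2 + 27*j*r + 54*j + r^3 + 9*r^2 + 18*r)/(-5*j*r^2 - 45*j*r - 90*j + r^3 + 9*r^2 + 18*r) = (3*j + r)/(-5*j + r)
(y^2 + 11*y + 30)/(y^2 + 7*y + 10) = (y + 6)/(y + 2)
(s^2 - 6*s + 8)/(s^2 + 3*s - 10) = (s - 4)/(s + 5)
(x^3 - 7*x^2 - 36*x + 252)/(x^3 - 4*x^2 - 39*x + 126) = (x - 6)/(x - 3)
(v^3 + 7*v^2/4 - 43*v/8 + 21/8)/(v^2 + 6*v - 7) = (8*v^2 + 22*v - 21)/(8*(v + 7))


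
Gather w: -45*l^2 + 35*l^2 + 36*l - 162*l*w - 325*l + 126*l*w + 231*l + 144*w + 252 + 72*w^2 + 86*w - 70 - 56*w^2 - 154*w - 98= -10*l^2 - 58*l + 16*w^2 + w*(76 - 36*l) + 84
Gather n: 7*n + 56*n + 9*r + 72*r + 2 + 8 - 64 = 63*n + 81*r - 54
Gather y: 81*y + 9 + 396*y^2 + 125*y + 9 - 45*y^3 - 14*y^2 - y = -45*y^3 + 382*y^2 + 205*y + 18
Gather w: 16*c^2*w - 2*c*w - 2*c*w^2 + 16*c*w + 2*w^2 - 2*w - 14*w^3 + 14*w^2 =-14*w^3 + w^2*(16 - 2*c) + w*(16*c^2 + 14*c - 2)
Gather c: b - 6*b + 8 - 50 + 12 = -5*b - 30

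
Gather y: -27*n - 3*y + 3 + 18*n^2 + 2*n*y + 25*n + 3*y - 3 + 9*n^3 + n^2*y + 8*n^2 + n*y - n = 9*n^3 + 26*n^2 - 3*n + y*(n^2 + 3*n)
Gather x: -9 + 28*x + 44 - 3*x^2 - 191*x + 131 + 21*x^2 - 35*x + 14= 18*x^2 - 198*x + 180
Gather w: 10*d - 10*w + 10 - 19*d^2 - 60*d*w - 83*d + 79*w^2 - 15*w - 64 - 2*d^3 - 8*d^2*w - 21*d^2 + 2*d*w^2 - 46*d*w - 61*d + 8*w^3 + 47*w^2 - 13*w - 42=-2*d^3 - 40*d^2 - 134*d + 8*w^3 + w^2*(2*d + 126) + w*(-8*d^2 - 106*d - 38) - 96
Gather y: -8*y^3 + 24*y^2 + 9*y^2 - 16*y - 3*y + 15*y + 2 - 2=-8*y^3 + 33*y^2 - 4*y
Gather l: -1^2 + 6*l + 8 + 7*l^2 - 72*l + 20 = 7*l^2 - 66*l + 27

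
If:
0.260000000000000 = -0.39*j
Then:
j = -0.67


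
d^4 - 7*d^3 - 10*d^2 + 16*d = d*(d - 8)*(d - 1)*(d + 2)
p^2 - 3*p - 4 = (p - 4)*(p + 1)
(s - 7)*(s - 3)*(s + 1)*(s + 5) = s^4 - 4*s^3 - 34*s^2 + 76*s + 105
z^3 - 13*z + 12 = (z - 3)*(z - 1)*(z + 4)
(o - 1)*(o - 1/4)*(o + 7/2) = o^3 + 9*o^2/4 - 33*o/8 + 7/8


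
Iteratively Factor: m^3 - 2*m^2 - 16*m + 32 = (m + 4)*(m^2 - 6*m + 8) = (m - 2)*(m + 4)*(m - 4)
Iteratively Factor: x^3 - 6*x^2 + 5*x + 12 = (x - 3)*(x^2 - 3*x - 4) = (x - 3)*(x + 1)*(x - 4)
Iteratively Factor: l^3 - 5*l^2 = (l - 5)*(l^2) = l*(l - 5)*(l)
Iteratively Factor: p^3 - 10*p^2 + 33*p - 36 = (p - 3)*(p^2 - 7*p + 12) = (p - 3)^2*(p - 4)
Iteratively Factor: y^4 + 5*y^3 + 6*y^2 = (y)*(y^3 + 5*y^2 + 6*y) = y*(y + 2)*(y^2 + 3*y) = y^2*(y + 2)*(y + 3)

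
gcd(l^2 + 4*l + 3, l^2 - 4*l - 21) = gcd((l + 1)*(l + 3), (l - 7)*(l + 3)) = l + 3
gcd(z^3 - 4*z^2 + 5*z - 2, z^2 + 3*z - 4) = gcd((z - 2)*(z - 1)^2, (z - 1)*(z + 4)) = z - 1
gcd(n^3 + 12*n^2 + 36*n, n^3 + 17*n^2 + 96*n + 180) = n^2 + 12*n + 36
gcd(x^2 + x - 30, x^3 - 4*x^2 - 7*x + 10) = x - 5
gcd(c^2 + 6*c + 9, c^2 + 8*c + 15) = c + 3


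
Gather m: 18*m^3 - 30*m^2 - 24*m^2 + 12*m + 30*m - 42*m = 18*m^3 - 54*m^2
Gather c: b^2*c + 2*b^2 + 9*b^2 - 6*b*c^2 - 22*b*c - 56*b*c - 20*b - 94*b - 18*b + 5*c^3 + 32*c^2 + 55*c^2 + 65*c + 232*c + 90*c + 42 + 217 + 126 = 11*b^2 - 132*b + 5*c^3 + c^2*(87 - 6*b) + c*(b^2 - 78*b + 387) + 385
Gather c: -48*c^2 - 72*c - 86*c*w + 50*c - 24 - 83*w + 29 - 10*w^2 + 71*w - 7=-48*c^2 + c*(-86*w - 22) - 10*w^2 - 12*w - 2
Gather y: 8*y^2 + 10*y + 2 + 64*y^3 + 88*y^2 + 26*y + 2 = 64*y^3 + 96*y^2 + 36*y + 4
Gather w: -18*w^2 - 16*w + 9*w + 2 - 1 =-18*w^2 - 7*w + 1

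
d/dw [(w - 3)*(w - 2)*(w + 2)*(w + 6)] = 4*w^3 + 9*w^2 - 44*w - 12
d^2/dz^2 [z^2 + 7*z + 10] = 2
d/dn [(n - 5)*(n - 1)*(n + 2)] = 3*n^2 - 8*n - 7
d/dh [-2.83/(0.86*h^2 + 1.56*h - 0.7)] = (4.8676*h + 4.4148)/(0.86*h^2 + 1.56*h - 0.7)^2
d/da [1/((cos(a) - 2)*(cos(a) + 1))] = (-sin(a) + sin(2*a))/((cos(a) - 2)^2*(cos(a) + 1)^2)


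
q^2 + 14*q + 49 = (q + 7)^2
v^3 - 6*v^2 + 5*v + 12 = (v - 4)*(v - 3)*(v + 1)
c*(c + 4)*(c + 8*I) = c^3 + 4*c^2 + 8*I*c^2 + 32*I*c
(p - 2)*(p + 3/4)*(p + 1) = p^3 - p^2/4 - 11*p/4 - 3/2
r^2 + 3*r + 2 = (r + 1)*(r + 2)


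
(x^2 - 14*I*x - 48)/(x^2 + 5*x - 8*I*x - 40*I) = (x - 6*I)/(x + 5)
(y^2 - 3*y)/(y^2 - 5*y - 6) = y*(3 - y)/(-y^2 + 5*y + 6)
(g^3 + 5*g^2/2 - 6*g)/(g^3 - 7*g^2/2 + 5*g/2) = (2*g^2 + 5*g - 12)/(2*g^2 - 7*g + 5)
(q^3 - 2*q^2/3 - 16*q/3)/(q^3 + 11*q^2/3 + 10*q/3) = (3*q - 8)/(3*q + 5)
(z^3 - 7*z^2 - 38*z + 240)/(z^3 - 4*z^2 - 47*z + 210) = (z^2 - 2*z - 48)/(z^2 + z - 42)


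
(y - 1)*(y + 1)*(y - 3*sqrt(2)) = y^3 - 3*sqrt(2)*y^2 - y + 3*sqrt(2)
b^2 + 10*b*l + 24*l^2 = (b + 4*l)*(b + 6*l)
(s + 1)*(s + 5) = s^2 + 6*s + 5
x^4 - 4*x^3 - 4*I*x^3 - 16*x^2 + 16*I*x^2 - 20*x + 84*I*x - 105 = (x - 7)*(x + 3)*(x - 5*I)*(x + I)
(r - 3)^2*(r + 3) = r^3 - 3*r^2 - 9*r + 27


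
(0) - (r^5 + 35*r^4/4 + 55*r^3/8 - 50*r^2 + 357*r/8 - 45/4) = -r^5 - 35*r^4/4 - 55*r^3/8 + 50*r^2 - 357*r/8 + 45/4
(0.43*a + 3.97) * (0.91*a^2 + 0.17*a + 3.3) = 0.3913*a^3 + 3.6858*a^2 + 2.0939*a + 13.101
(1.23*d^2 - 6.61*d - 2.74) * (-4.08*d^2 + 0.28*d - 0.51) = -5.0184*d^4 + 27.3132*d^3 + 8.7011*d^2 + 2.6039*d + 1.3974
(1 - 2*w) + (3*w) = w + 1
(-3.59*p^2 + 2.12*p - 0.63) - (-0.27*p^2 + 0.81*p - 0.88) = -3.32*p^2 + 1.31*p + 0.25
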